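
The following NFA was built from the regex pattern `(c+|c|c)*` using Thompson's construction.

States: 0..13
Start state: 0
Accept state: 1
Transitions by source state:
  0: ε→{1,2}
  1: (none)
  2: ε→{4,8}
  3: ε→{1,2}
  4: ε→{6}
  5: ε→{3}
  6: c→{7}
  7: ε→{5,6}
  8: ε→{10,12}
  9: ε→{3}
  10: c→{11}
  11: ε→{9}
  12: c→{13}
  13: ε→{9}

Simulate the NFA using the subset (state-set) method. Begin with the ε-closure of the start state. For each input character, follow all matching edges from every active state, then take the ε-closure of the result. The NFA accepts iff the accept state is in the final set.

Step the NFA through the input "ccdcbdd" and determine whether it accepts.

Answer: REJECT

Derivation:
S₀ = ε-closure({0}) = {0,1,2,4,6,8,10,12}
'c' @ 1: {1,2,3,4,5,6,7,8,9,10,11,12,13}  (accept∈set)
'c' @ 2: {1,2,3,4,5,6,7,8,9,10,11,12,13}  (accept∈set)
'd' @ 3: {}  — state set empty
rest 'cbdd' ignored (set empty)
end set {} — state 1 not in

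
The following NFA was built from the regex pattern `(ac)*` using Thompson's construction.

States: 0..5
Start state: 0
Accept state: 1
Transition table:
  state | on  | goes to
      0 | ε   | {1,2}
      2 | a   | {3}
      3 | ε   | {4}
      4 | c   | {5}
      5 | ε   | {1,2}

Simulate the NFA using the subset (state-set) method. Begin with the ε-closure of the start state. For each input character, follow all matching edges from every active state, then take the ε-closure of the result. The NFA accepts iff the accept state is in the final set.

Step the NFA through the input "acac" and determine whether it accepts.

Answer: ACCEPT

Derivation:
start: ε-closure({0}) = {0,1,2}
'a' @ 1: {3,4}
'c' @ 2: {1,2,5}  (accept∈set)
'a' @ 3: {3,4}
'c' @ 4: {1,2,5}  (accept∈set)
end set {1,2,5} — state 1 in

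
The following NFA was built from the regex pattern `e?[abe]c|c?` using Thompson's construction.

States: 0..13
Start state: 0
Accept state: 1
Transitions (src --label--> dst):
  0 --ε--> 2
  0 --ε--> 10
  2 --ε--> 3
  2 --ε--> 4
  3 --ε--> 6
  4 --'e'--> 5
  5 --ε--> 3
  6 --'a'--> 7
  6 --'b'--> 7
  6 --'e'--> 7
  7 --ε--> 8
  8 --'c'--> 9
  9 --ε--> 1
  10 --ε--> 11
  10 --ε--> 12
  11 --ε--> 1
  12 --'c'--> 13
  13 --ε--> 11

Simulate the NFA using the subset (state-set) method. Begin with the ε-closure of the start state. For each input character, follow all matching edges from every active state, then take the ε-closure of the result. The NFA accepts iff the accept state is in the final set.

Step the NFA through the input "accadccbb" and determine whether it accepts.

start: ε-closure({0}) = {0,1,2,3,4,6,10,11,12}
'a' @ 1: {7,8}
'c' @ 2: {1,9}  ✓accept
'c' @ 3: {}  — state set empty
rest 'adccbb' ignored (set empty)
final: {}; accept 1 not in set

Answer: REJECT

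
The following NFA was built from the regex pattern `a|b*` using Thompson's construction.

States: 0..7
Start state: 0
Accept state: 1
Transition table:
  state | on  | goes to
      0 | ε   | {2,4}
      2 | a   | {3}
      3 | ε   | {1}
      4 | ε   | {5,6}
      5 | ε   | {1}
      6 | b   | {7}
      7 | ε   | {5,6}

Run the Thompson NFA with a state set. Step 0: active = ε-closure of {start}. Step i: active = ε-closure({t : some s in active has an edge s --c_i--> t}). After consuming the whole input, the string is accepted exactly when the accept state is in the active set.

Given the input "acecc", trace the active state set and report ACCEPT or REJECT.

Answer: REJECT

Steps:
S₀ = ε-closure({0}) = {0,1,2,4,5,6}
'a' @ 1: {1,3}  ✓accept
'c' @ 2: {}  — state set empty
rest 'ecc' ignored (set empty)
final: {}; accept 1 not in set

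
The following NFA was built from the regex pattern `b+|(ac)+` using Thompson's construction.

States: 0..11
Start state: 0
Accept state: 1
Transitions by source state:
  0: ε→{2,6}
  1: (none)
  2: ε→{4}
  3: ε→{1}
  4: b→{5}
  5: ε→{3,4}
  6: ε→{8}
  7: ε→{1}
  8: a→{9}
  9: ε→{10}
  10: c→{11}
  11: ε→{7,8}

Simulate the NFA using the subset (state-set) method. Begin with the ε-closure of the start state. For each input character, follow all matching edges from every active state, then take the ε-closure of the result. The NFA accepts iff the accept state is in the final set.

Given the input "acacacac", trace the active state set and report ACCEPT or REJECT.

initial (ε-close {0}): {0,2,4,6,8}
'a' @ 1: {9,10}
'c' @ 2: {1,7,8,11}  ✓accept
'a' @ 3: {9,10}
'c' @ 4: {1,7,8,11}  ✓accept
'a' @ 5: {9,10}
'c' @ 6: {1,7,8,11}  ✓accept
'a' @ 7: {9,10}
'c' @ 8: {1,7,8,11}  ✓accept
after full input: {1,7,8,11}  (accept=1 in)

Answer: ACCEPT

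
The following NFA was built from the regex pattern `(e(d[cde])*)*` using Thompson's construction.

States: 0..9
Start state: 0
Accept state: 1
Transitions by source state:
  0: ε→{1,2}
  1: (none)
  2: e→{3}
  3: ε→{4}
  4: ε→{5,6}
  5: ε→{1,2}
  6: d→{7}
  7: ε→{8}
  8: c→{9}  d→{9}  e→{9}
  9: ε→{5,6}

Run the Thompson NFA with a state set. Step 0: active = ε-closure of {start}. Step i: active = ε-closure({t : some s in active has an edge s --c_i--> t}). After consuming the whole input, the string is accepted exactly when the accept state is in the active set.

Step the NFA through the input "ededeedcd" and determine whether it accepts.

Answer: REJECT

Derivation:
initial (ε-close {0}): {0,1,2}
'e' @ 1: {1,2,3,4,5,6}  (accept∈set)
'd' @ 2: {7,8}
'e' @ 3: {1,2,5,6,9}  (accept∈set)
'd' @ 4: {7,8}
'e' @ 5: {1,2,5,6,9}  (accept∈set)
'e' @ 6: {1,2,3,4,5,6}  (accept∈set)
'd' @ 7: {7,8}
'c' @ 8: {1,2,5,6,9}  (accept∈set)
'd' @ 9: {7,8}
final: {7,8}; accept 1 not in set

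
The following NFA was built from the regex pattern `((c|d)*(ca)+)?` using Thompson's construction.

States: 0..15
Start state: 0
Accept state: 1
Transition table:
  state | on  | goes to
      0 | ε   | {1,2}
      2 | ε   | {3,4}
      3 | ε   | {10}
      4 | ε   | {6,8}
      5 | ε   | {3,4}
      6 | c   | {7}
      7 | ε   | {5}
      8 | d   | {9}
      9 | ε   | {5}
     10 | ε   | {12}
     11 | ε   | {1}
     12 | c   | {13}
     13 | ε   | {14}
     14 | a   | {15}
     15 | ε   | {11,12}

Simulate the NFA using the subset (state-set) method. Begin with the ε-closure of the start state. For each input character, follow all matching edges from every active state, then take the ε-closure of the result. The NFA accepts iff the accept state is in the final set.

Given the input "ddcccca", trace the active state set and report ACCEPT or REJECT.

Answer: ACCEPT

Steps:
initial (ε-close {0}): {0,1,2,3,4,6,8,10,12}
'd' @ 1: {3,4,5,6,8,9,10,12}
'd' @ 2: {3,4,5,6,8,9,10,12}
'c' @ 3: {3,4,5,6,7,8,10,12,13,14}
'c' @ 4: {3,4,5,6,7,8,10,12,13,14}
'c' @ 5: {3,4,5,6,7,8,10,12,13,14}
'c' @ 6: {3,4,5,6,7,8,10,12,13,14}
'a' @ 7: {1,11,12,15}  [accepting]
final: {1,11,12,15}; accept 1 in set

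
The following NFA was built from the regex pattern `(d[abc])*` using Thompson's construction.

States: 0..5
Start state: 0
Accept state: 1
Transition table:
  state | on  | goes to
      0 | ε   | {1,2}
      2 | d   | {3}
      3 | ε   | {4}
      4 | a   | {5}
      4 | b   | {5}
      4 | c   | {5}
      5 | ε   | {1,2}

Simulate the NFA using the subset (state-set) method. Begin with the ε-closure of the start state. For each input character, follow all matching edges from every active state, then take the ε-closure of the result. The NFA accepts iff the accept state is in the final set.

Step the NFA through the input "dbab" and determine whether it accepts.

start: ε-closure({0}) = {0,1,2}
'd' @ 1: {3,4}
'b' @ 2: {1,2,5}  ✓accept
'a' @ 3: {}  — dead — no transitions
rest 'b' ignored (set empty)
end set {} — state 1 not in

Answer: REJECT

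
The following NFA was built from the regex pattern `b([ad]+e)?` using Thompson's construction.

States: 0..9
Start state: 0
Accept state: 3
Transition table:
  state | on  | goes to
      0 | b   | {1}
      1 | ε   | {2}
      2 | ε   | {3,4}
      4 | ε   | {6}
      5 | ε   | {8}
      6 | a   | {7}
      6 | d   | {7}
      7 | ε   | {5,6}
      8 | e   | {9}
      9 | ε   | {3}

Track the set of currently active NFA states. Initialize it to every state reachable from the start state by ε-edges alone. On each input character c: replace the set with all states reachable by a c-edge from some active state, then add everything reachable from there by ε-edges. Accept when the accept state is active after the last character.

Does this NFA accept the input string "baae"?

start: ε-closure({0}) = {0}
'b' @ 1: {1,2,3,4,6}  (accept∈set)
'a' @ 2: {5,6,7,8}
'a' @ 3: {5,6,7,8}
'e' @ 4: {3,9}  (accept∈set)
final: {3,9}; accept 3 in set

Answer: ACCEPT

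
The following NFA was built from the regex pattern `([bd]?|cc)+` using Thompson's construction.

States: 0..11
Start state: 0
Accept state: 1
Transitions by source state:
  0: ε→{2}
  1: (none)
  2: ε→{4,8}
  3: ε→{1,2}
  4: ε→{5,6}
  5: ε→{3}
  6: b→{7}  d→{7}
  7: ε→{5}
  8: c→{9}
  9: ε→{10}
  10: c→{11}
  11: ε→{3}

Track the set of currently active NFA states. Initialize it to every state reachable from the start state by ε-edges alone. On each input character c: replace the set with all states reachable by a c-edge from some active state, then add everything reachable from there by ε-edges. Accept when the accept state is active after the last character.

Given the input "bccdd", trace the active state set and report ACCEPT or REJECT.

Answer: ACCEPT

Trace:
start: ε-closure({0}) = {0,1,2,3,4,5,6,8}
'b' @ 1: {1,2,3,4,5,6,7,8}  ✓accept
'c' @ 2: {9,10}
'c' @ 3: {1,2,3,4,5,6,8,11}  ✓accept
'd' @ 4: {1,2,3,4,5,6,7,8}  ✓accept
'd' @ 5: {1,2,3,4,5,6,7,8}  ✓accept
end set {1,2,3,4,5,6,7,8} — state 1 in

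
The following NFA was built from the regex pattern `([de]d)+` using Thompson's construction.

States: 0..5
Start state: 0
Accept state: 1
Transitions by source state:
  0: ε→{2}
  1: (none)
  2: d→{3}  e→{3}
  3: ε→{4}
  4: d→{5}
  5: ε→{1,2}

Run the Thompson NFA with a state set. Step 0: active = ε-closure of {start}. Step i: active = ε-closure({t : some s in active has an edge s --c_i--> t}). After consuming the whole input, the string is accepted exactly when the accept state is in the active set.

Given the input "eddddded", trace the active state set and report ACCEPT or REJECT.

Answer: ACCEPT

Steps:
start: ε-closure({0}) = {0,2}
'e' @ 1: {3,4}
'd' @ 2: {1,2,5}  [accepting]
'd' @ 3: {3,4}
'd' @ 4: {1,2,5}  [accepting]
'd' @ 5: {3,4}
'd' @ 6: {1,2,5}  [accepting]
'e' @ 7: {3,4}
'd' @ 8: {1,2,5}  [accepting]
end set {1,2,5} — state 1 in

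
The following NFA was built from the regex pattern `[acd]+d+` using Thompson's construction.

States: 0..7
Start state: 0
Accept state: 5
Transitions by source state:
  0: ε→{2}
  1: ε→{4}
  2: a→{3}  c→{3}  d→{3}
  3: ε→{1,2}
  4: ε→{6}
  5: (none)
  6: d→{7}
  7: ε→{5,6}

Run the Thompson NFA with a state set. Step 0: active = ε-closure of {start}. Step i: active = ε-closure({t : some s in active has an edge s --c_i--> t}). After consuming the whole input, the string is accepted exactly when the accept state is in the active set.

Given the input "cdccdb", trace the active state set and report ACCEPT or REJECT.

Answer: REJECT

Derivation:
start: ε-closure({0}) = {0,2}
'c' @ 1: {1,2,3,4,6}
'd' @ 2: {1,2,3,4,5,6,7}  ✓accept
'c' @ 3: {1,2,3,4,6}
'c' @ 4: {1,2,3,4,6}
'd' @ 5: {1,2,3,4,5,6,7}  ✓accept
'b' @ 6: {}  — state set empty
after full input: {}  (accept=5 not in)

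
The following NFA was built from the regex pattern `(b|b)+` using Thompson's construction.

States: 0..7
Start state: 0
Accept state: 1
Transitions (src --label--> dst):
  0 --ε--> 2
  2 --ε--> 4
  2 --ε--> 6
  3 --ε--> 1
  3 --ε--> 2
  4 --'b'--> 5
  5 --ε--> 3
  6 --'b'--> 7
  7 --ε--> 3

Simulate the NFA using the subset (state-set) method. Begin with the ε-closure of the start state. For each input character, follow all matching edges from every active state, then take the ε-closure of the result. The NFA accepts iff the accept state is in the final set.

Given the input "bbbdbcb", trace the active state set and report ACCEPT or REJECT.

Answer: REJECT

Derivation:
initial (ε-close {0}): {0,2,4,6}
'b' @ 1: {1,2,3,4,5,6,7}  ✓accept
'b' @ 2: {1,2,3,4,5,6,7}  ✓accept
'b' @ 3: {1,2,3,4,5,6,7}  ✓accept
'd' @ 4: {}  — state set empty
rest 'bcb' ignored (set empty)
final: {}; accept 1 not in set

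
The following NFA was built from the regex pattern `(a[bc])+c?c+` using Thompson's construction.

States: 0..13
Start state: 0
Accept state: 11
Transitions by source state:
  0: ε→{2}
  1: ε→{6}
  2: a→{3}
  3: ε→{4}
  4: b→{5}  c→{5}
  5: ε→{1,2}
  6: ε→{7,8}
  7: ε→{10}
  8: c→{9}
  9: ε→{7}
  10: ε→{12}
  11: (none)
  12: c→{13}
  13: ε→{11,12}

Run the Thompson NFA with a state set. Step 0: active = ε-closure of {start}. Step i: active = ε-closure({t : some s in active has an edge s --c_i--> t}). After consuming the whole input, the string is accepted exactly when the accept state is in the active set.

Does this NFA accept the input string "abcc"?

Answer: ACCEPT

Trace:
start: ε-closure({0}) = {0,2}
'a' @ 1: {3,4}
'b' @ 2: {1,2,5,6,7,8,10,12}
'c' @ 3: {7,9,10,11,12,13}  ✓accept
'c' @ 4: {11,12,13}  ✓accept
end set {11,12,13} — state 11 in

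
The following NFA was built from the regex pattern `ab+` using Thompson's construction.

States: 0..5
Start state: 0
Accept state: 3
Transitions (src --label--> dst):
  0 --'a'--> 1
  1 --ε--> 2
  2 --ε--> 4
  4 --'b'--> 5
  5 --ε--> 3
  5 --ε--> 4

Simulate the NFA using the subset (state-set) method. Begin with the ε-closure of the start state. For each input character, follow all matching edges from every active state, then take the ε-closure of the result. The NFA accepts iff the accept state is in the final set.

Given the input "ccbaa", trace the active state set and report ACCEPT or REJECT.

S₀ = ε-closure({0}) = {0}
'c' @ 1: {}  — state set empty
rest 'cbaa' ignored (set empty)
after full input: {}  (accept=3 not in)

Answer: REJECT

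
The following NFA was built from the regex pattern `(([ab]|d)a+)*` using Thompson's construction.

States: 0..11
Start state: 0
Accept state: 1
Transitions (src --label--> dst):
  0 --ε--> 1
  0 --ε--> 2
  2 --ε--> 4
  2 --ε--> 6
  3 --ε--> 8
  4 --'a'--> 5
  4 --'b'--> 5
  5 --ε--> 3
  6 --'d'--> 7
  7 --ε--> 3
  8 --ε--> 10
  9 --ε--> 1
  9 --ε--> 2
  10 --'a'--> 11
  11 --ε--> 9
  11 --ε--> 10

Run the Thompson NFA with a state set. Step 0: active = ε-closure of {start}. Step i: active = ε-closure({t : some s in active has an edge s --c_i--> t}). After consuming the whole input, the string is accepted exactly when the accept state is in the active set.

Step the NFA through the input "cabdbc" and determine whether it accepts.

start: ε-closure({0}) = {0,1,2,4,6}
'c' @ 1: {}  — dead — no transitions
rest 'abdbc' ignored (set empty)
final: {}; accept 1 not in set

Answer: REJECT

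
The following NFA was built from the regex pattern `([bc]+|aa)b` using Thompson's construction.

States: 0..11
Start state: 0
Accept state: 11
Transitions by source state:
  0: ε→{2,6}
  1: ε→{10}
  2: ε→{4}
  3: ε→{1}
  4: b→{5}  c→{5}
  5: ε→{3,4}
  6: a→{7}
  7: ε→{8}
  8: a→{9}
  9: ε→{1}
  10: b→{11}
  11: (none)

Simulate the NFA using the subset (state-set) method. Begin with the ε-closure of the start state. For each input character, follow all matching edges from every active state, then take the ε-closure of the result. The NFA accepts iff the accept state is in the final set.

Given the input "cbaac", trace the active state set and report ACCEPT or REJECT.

S₀ = ε-closure({0}) = {0,2,4,6}
'c' @ 1: {1,3,4,5,10}
'b' @ 2: {1,3,4,5,10,11}  (accept∈set)
'a' @ 3: {}  — no active states
rest 'ac' ignored (set empty)
end set {} — state 11 not in

Answer: REJECT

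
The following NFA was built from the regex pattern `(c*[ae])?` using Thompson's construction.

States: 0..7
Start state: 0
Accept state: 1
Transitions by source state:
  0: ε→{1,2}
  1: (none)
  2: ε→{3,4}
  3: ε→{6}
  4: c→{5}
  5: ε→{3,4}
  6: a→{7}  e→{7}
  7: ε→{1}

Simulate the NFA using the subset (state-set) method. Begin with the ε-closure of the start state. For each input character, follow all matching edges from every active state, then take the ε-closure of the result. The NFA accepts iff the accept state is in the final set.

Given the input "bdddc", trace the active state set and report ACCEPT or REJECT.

initial (ε-close {0}): {0,1,2,3,4,6}
'b' @ 1: {}  — no active states
rest 'dddc' ignored (set empty)
end set {} — state 1 not in

Answer: REJECT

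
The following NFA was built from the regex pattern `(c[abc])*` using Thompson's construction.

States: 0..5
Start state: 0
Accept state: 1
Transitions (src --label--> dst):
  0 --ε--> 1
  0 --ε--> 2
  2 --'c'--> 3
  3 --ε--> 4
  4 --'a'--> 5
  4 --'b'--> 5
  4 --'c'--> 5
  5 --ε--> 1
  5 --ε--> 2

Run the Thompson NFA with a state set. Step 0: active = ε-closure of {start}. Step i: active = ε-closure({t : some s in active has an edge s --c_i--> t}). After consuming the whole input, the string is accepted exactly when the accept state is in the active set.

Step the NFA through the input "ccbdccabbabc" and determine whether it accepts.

initial (ε-close {0}): {0,1,2}
'c' @ 1: {3,4}
'c' @ 2: {1,2,5}  (accept∈set)
'b' @ 3: {}  — no active states
rest 'dccabbabc' ignored (set empty)
end set {} — state 1 not in

Answer: REJECT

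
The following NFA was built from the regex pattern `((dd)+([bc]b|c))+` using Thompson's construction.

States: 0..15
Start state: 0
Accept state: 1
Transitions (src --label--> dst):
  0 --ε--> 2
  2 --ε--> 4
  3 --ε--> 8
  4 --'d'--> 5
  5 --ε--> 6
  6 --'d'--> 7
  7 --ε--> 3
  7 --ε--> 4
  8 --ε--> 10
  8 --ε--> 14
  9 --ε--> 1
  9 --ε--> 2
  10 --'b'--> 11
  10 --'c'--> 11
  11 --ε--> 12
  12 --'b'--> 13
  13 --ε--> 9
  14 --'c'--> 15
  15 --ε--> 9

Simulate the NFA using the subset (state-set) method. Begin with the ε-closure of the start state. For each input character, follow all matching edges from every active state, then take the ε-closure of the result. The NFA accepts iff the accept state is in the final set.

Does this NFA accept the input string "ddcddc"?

start: ε-closure({0}) = {0,2,4}
'd' @ 1: {5,6}
'd' @ 2: {3,4,7,8,10,14}
'c' @ 3: {1,2,4,9,11,12,15}  ✓accept
'd' @ 4: {5,6}
'd' @ 5: {3,4,7,8,10,14}
'c' @ 6: {1,2,4,9,11,12,15}  ✓accept
after full input: {1,2,4,9,11,12,15}  (accept=1 in)

Answer: ACCEPT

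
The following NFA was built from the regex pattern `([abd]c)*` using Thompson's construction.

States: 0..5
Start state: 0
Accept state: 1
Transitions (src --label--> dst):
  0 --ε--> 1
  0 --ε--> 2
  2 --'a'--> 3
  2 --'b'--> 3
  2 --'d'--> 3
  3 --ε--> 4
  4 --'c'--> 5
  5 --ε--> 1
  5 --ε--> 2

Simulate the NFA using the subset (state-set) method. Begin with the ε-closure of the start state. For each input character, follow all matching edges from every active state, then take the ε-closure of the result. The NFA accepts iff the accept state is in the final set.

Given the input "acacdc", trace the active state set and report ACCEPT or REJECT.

start: ε-closure({0}) = {0,1,2}
'a' @ 1: {3,4}
'c' @ 2: {1,2,5}  [accepting]
'a' @ 3: {3,4}
'c' @ 4: {1,2,5}  [accepting]
'd' @ 5: {3,4}
'c' @ 6: {1,2,5}  [accepting]
after full input: {1,2,5}  (accept=1 in)

Answer: ACCEPT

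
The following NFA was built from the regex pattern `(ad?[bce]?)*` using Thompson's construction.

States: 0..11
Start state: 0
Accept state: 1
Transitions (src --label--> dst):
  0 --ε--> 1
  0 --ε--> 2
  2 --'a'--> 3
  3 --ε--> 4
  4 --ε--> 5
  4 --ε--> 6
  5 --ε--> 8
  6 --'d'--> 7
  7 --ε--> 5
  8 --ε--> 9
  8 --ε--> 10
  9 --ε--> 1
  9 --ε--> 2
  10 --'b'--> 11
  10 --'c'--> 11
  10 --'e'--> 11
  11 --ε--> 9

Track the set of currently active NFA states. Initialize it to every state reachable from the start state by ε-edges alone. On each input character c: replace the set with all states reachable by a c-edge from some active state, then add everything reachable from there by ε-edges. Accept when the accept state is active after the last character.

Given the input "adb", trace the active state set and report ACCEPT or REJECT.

Answer: ACCEPT

Derivation:
S₀ = ε-closure({0}) = {0,1,2}
'a' @ 1: {1,2,3,4,5,6,8,9,10}  (accept∈set)
'd' @ 2: {1,2,5,7,8,9,10}  (accept∈set)
'b' @ 3: {1,2,9,11}  (accept∈set)
after full input: {1,2,9,11}  (accept=1 in)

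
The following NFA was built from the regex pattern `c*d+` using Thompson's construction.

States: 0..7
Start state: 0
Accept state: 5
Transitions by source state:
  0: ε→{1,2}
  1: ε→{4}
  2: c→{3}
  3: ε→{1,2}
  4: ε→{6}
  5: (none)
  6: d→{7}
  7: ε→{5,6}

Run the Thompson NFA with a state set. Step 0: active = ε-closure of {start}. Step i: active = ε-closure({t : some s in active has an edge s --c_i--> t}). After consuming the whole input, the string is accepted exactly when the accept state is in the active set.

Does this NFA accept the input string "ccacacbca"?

initial (ε-close {0}): {0,1,2,4,6}
'c' @ 1: {1,2,3,4,6}
'c' @ 2: {1,2,3,4,6}
'a' @ 3: {}  — state set empty
rest 'cacbca' ignored (set empty)
after full input: {}  (accept=5 not in)

Answer: REJECT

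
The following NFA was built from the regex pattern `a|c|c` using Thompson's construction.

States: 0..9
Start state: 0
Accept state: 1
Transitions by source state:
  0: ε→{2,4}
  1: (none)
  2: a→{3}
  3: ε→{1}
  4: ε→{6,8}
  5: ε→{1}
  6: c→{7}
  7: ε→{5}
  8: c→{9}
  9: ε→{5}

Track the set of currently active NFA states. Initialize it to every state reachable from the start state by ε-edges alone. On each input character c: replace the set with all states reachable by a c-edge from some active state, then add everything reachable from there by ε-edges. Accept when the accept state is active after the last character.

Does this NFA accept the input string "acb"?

S₀ = ε-closure({0}) = {0,2,4,6,8}
'a' @ 1: {1,3}  ✓accept
'c' @ 2: {}  — state set empty
rest 'b' ignored (set empty)
end set {} — state 1 not in

Answer: REJECT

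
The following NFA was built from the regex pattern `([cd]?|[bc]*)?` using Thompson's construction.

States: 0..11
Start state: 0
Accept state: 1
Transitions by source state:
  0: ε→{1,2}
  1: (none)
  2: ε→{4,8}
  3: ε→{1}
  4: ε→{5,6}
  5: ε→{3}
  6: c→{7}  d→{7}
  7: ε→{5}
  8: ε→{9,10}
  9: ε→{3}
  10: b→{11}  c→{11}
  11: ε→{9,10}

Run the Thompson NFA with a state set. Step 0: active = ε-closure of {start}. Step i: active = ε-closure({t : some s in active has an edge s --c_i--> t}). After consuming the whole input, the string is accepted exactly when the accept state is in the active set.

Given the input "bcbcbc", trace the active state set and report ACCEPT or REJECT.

Answer: ACCEPT

Steps:
S₀ = ε-closure({0}) = {0,1,2,3,4,5,6,8,9,10}
'b' @ 1: {1,3,9,10,11}  ✓accept
'c' @ 2: {1,3,9,10,11}  ✓accept
'b' @ 3: {1,3,9,10,11}  ✓accept
'c' @ 4: {1,3,9,10,11}  ✓accept
'b' @ 5: {1,3,9,10,11}  ✓accept
'c' @ 6: {1,3,9,10,11}  ✓accept
end set {1,3,9,10,11} — state 1 in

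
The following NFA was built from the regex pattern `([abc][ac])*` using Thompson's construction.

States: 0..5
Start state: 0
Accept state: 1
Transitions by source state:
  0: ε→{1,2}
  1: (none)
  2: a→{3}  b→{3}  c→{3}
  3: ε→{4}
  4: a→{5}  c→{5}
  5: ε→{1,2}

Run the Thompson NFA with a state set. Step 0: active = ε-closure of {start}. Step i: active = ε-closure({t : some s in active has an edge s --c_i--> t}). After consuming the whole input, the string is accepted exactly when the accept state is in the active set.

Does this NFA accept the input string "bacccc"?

Answer: ACCEPT

Trace:
initial (ε-close {0}): {0,1,2}
'b' @ 1: {3,4}
'a' @ 2: {1,2,5}  [accepting]
'c' @ 3: {3,4}
'c' @ 4: {1,2,5}  [accepting]
'c' @ 5: {3,4}
'c' @ 6: {1,2,5}  [accepting]
end set {1,2,5} — state 1 in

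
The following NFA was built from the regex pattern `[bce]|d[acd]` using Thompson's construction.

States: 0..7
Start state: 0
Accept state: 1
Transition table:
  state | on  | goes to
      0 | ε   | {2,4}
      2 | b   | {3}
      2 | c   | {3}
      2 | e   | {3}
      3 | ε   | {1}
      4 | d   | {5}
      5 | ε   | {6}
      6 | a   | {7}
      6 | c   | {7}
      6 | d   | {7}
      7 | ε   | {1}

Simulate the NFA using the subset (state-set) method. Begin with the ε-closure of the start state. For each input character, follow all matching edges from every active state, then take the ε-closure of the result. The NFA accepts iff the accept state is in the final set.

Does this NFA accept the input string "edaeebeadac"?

Answer: REJECT

Steps:
initial (ε-close {0}): {0,2,4}
'e' @ 1: {1,3}  (accept∈set)
'd' @ 2: {}  — no active states
rest 'aeebeadac' ignored (set empty)
final: {}; accept 1 not in set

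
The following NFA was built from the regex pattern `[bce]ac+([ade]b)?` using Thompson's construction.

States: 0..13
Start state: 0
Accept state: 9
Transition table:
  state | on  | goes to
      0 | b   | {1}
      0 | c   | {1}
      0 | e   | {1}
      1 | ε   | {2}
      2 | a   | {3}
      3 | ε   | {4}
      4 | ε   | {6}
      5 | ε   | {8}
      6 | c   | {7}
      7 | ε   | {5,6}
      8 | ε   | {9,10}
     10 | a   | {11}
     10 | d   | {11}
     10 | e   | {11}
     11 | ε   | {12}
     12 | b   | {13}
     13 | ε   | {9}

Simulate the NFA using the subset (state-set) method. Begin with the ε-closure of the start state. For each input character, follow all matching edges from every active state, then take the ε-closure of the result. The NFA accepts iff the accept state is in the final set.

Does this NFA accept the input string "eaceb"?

start: ε-closure({0}) = {0}
'e' @ 1: {1,2}
'a' @ 2: {3,4,6}
'c' @ 3: {5,6,7,8,9,10}  ✓accept
'e' @ 4: {11,12}
'b' @ 5: {9,13}  ✓accept
end set {9,13} — state 9 in

Answer: ACCEPT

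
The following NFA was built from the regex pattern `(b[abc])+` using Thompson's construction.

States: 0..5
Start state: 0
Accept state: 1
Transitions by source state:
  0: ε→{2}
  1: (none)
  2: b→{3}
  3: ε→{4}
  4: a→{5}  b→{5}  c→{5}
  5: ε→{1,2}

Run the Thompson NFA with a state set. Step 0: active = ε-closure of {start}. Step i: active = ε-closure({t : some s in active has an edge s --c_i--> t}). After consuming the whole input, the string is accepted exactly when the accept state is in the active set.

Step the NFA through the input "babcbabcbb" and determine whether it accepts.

start: ε-closure({0}) = {0,2}
'b' @ 1: {3,4}
'a' @ 2: {1,2,5}  (accept∈set)
'b' @ 3: {3,4}
'c' @ 4: {1,2,5}  (accept∈set)
'b' @ 5: {3,4}
'a' @ 6: {1,2,5}  (accept∈set)
'b' @ 7: {3,4}
'c' @ 8: {1,2,5}  (accept∈set)
'b' @ 9: {3,4}
'b' @ 10: {1,2,5}  (accept∈set)
after full input: {1,2,5}  (accept=1 in)

Answer: ACCEPT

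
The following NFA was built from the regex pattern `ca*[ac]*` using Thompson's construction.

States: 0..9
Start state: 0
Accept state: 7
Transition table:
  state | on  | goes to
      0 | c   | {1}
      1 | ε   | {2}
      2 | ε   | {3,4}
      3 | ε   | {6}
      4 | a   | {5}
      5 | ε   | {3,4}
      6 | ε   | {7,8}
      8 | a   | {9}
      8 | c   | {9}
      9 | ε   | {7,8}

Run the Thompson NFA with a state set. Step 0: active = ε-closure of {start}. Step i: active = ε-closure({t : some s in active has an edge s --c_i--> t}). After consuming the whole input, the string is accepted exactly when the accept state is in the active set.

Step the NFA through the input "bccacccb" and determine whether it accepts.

S₀ = ε-closure({0}) = {0}
'b' @ 1: {}  — dead — no transitions
rest 'ccacccb' ignored (set empty)
end set {} — state 7 not in

Answer: REJECT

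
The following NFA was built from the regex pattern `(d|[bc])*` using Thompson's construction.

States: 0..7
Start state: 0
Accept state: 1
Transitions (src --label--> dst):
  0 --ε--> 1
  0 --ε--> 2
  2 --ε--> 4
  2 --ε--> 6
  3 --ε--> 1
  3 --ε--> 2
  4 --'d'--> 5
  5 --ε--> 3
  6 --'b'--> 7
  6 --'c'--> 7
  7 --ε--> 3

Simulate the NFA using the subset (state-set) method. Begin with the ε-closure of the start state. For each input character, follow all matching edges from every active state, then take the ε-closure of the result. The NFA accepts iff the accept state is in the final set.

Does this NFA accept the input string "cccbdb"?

Answer: ACCEPT

Steps:
S₀ = ε-closure({0}) = {0,1,2,4,6}
'c' @ 1: {1,2,3,4,6,7}  (accept∈set)
'c' @ 2: {1,2,3,4,6,7}  (accept∈set)
'c' @ 3: {1,2,3,4,6,7}  (accept∈set)
'b' @ 4: {1,2,3,4,6,7}  (accept∈set)
'd' @ 5: {1,2,3,4,5,6}  (accept∈set)
'b' @ 6: {1,2,3,4,6,7}  (accept∈set)
final: {1,2,3,4,6,7}; accept 1 in set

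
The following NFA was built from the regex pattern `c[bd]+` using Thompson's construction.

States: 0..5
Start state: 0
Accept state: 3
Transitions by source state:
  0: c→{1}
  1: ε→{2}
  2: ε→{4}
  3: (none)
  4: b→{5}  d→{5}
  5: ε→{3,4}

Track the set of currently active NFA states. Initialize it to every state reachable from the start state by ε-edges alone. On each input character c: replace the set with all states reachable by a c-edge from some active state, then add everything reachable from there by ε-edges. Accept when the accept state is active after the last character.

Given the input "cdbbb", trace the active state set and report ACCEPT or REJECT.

start: ε-closure({0}) = {0}
'c' @ 1: {1,2,4}
'd' @ 2: {3,4,5}  [accepting]
'b' @ 3: {3,4,5}  [accepting]
'b' @ 4: {3,4,5}  [accepting]
'b' @ 5: {3,4,5}  [accepting]
end set {3,4,5} — state 3 in

Answer: ACCEPT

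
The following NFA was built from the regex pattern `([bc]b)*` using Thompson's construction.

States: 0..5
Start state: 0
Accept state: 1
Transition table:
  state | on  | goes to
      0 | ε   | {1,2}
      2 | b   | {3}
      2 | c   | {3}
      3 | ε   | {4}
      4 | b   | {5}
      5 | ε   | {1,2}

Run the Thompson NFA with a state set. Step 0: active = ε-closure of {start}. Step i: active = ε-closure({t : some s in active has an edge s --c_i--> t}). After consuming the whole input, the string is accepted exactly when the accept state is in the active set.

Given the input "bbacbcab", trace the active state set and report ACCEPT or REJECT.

Answer: REJECT

Derivation:
start: ε-closure({0}) = {0,1,2}
'b' @ 1: {3,4}
'b' @ 2: {1,2,5}  ✓accept
'a' @ 3: {}  — state set empty
rest 'cbcab' ignored (set empty)
after full input: {}  (accept=1 not in)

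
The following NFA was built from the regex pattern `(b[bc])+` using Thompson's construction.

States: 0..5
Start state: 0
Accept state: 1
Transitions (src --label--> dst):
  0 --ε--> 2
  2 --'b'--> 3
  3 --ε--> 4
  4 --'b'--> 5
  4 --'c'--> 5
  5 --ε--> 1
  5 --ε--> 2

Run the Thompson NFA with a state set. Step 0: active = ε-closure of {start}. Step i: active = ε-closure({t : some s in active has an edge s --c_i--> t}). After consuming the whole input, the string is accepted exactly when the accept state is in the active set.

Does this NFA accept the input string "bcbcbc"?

Answer: ACCEPT

Derivation:
S₀ = ε-closure({0}) = {0,2}
'b' @ 1: {3,4}
'c' @ 2: {1,2,5}  [accepting]
'b' @ 3: {3,4}
'c' @ 4: {1,2,5}  [accepting]
'b' @ 5: {3,4}
'c' @ 6: {1,2,5}  [accepting]
final: {1,2,5}; accept 1 in set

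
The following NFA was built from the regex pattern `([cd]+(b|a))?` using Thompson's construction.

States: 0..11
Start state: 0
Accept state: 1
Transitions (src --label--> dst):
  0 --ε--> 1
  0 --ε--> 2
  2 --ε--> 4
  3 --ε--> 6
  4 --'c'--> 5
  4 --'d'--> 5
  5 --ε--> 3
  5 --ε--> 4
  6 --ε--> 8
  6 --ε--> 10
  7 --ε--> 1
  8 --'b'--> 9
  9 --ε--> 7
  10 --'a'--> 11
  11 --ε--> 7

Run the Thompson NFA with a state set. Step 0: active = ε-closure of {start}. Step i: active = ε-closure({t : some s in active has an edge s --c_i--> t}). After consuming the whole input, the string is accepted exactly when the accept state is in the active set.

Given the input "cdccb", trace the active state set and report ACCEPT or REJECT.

Answer: ACCEPT

Trace:
initial (ε-close {0}): {0,1,2,4}
'c' @ 1: {3,4,5,6,8,10}
'd' @ 2: {3,4,5,6,8,10}
'c' @ 3: {3,4,5,6,8,10}
'c' @ 4: {3,4,5,6,8,10}
'b' @ 5: {1,7,9}  [accepting]
end set {1,7,9} — state 1 in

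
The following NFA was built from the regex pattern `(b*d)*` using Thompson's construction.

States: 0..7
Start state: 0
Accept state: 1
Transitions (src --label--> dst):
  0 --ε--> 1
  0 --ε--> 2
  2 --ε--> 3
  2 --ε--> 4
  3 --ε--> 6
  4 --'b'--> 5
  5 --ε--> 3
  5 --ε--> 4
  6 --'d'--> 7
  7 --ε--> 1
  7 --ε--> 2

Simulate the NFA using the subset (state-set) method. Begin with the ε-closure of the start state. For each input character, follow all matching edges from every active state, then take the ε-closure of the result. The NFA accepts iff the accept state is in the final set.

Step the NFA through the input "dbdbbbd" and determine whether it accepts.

Answer: ACCEPT

Derivation:
initial (ε-close {0}): {0,1,2,3,4,6}
'd' @ 1: {1,2,3,4,6,7}  [accepting]
'b' @ 2: {3,4,5,6}
'd' @ 3: {1,2,3,4,6,7}  [accepting]
'b' @ 4: {3,4,5,6}
'b' @ 5: {3,4,5,6}
'b' @ 6: {3,4,5,6}
'd' @ 7: {1,2,3,4,6,7}  [accepting]
end set {1,2,3,4,6,7} — state 1 in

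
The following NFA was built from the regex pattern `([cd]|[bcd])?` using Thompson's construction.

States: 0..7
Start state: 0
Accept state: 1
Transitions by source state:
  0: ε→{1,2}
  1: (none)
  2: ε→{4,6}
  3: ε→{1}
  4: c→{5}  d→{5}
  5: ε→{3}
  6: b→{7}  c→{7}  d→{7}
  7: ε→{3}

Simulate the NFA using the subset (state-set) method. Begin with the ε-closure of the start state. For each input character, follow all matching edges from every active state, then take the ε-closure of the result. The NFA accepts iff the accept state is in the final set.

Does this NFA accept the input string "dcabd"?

initial (ε-close {0}): {0,1,2,4,6}
'd' @ 1: {1,3,5,7}  ✓accept
'c' @ 2: {}  — no active states
rest 'abd' ignored (set empty)
after full input: {}  (accept=1 not in)

Answer: REJECT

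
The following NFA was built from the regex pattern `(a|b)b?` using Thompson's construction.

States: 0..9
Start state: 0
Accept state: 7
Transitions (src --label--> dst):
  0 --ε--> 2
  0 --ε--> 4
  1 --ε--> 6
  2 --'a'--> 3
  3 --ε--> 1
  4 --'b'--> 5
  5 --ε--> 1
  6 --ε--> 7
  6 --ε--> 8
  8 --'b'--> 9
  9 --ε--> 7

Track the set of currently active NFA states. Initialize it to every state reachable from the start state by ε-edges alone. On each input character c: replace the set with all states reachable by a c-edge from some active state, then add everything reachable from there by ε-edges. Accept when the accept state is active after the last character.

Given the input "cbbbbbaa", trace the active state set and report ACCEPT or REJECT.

Answer: REJECT

Trace:
S₀ = ε-closure({0}) = {0,2,4}
'c' @ 1: {}  — dead — no transitions
rest 'bbbbbaa' ignored (set empty)
final: {}; accept 7 not in set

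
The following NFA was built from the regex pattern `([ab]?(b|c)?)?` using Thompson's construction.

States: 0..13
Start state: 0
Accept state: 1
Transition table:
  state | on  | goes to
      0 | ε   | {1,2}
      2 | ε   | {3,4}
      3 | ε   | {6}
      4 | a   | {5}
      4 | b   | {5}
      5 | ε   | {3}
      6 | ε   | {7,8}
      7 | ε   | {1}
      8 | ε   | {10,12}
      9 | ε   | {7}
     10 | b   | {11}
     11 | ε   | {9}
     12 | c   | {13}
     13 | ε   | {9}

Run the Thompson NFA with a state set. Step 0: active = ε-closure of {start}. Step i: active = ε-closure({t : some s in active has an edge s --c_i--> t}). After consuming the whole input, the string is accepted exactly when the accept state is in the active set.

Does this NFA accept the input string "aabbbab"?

S₀ = ε-closure({0}) = {0,1,2,3,4,6,7,8,10,12}
'a' @ 1: {1,3,5,6,7,8,10,12}  [accepting]
'a' @ 2: {}  — dead — no transitions
rest 'bbbab' ignored (set empty)
after full input: {}  (accept=1 not in)

Answer: REJECT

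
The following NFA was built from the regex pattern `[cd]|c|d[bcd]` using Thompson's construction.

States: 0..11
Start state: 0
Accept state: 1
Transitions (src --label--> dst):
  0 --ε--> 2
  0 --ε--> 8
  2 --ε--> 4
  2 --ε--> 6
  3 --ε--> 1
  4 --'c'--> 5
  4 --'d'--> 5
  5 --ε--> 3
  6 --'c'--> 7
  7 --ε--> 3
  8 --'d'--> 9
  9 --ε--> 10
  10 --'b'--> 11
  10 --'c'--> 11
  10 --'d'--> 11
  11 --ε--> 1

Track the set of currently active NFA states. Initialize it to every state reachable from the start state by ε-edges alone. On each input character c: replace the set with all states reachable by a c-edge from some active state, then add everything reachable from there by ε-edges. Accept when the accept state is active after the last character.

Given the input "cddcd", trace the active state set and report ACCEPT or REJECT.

start: ε-closure({0}) = {0,2,4,6,8}
'c' @ 1: {1,3,5,7}  ✓accept
'd' @ 2: {}  — no active states
rest 'dcd' ignored (set empty)
end set {} — state 1 not in

Answer: REJECT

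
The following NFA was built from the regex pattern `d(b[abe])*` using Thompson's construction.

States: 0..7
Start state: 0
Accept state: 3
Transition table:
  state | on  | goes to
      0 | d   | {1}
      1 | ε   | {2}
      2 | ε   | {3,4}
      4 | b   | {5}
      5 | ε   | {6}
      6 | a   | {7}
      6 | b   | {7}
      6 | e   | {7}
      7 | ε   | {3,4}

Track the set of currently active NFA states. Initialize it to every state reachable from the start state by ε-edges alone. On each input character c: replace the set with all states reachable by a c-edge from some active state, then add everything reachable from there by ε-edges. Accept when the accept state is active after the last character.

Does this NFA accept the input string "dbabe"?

Answer: ACCEPT

Derivation:
initial (ε-close {0}): {0}
'd' @ 1: {1,2,3,4}  (accept∈set)
'b' @ 2: {5,6}
'a' @ 3: {3,4,7}  (accept∈set)
'b' @ 4: {5,6}
'e' @ 5: {3,4,7}  (accept∈set)
final: {3,4,7}; accept 3 in set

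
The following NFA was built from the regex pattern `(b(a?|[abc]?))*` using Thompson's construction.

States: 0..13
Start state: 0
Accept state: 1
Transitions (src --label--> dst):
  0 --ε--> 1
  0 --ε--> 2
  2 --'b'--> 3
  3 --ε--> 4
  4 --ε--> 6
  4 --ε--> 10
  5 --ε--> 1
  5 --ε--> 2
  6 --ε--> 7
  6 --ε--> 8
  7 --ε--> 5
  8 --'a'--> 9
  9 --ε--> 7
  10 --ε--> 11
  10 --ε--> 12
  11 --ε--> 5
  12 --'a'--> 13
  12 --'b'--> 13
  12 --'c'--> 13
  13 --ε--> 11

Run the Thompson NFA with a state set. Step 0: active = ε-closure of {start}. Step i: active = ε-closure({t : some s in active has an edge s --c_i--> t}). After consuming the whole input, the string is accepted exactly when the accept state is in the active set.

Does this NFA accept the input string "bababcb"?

S₀ = ε-closure({0}) = {0,1,2}
'b' @ 1: {1,2,3,4,5,6,7,8,10,11,12}  [accepting]
'a' @ 2: {1,2,5,7,9,11,13}  [accepting]
'b' @ 3: {1,2,3,4,5,6,7,8,10,11,12}  [accepting]
'a' @ 4: {1,2,5,7,9,11,13}  [accepting]
'b' @ 5: {1,2,3,4,5,6,7,8,10,11,12}  [accepting]
'c' @ 6: {1,2,5,11,13}  [accepting]
'b' @ 7: {1,2,3,4,5,6,7,8,10,11,12}  [accepting]
final: {1,2,3,4,5,6,7,8,10,11,12}; accept 1 in set

Answer: ACCEPT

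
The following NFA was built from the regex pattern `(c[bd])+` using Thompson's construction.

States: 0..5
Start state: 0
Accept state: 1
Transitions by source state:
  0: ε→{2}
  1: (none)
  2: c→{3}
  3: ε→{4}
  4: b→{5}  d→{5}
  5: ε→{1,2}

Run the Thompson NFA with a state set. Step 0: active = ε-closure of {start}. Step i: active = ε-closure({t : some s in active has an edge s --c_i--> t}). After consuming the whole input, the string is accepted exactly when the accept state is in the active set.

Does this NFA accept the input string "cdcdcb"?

Answer: ACCEPT

Steps:
start: ε-closure({0}) = {0,2}
'c' @ 1: {3,4}
'd' @ 2: {1,2,5}  (accept∈set)
'c' @ 3: {3,4}
'd' @ 4: {1,2,5}  (accept∈set)
'c' @ 5: {3,4}
'b' @ 6: {1,2,5}  (accept∈set)
after full input: {1,2,5}  (accept=1 in)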